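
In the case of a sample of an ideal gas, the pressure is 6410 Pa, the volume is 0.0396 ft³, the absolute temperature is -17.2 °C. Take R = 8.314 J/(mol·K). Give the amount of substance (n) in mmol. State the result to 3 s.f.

Solving PV = nRT for n: n = PV/(RT).
P = 6410 Pa; V = 0.0396 ft³ = 0.001121 m³; T = -17.2 °C = 255.9 K; R = 8.314 J/(mol·K).
n = 0.003378 mol
0.003378 mol × (1 mmol / 0.001000 mol) = 3.378 mmol

3.38 mmol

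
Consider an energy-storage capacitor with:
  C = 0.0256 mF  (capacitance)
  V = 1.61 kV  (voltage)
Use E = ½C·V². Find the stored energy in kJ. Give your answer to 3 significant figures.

0.0332 kJ

Directly: E = ½CV².
C = 0.0256 mF = 2.560×10^-5 F; V = 1.61 kV = 1610 V.
E = 33.18 J  (the unit combination reduces to kg·m²/s² = J)
33.18 J × (1 kJ / 1000 J) = 0.03318 kJ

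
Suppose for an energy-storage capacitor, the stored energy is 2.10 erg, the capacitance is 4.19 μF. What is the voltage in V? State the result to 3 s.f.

Rearranging E = ½C·V² for V: V = √(2E/C).
E = 2.10 erg = 2.100×10^-7 J; C = 4.19 μF = 4.190×10^-6 F.
V = 0.3166 V  (the unit combination reduces to kg·m²/(A·s³) = V)

0.317 V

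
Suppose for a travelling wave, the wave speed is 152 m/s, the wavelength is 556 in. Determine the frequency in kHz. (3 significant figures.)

0.0108 kHz

Rearranging v = f·λ for f: f = v/λ.
v = 152 m/s; λ = 556 in = 14.12 m.
f = 10.76 Hz
10.76 Hz × (1 kHz / 1000 Hz) = 0.01076 kHz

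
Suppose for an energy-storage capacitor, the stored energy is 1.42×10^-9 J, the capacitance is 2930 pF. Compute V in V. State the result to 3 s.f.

0.985 V

Solving E = ½C·V² for V: V = √(2E/C).
E = 1.42×10^-9 J; C = 2930 pF = 2.930×10^-9 F.
V = 0.9845 V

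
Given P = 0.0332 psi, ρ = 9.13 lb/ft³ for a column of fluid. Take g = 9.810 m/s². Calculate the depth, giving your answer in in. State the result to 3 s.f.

Rearranging P = ρ·g·h for h: h = P/(ρ·g).
P = 0.0332 psi = 228.9 Pa; ρ = 9.13 lb/ft³ = 146.2 kg/m³; g = 9.810 m/s².
h = 0.1595 m
0.1595 m × (1 in / 0.02540 m) = 6.281 in

6.28 in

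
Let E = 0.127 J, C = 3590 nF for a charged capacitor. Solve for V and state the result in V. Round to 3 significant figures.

Rearranging E = ½C·V² for V: V = √(2E/C).
E = 0.127 J; C = 3590 nF = 3.590×10^-6 F.
V = 266.0 V

266 V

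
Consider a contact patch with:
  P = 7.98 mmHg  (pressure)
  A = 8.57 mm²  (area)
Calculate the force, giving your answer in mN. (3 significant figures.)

9.12 mN

Solving P = F/A for F: F = P·A.
P = 7.98 mmHg = 1064 Pa; A = 8.57 mm² = 8.570×10^-6 m².
F = 0.009118 N
0.009118 N × (1 mN / 0.001000 N) = 9.118 mN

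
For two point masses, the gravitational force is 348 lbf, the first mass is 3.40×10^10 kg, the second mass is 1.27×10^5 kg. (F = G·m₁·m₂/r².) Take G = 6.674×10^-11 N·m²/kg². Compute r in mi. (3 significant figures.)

0.00848 mi

From Newton's law of gravitation: r = √(G·m₁m₂/F).
F = 348 lbf = 1548 N; m₁ = 3.40×10^10 kg; m₂ = 1.27×10^5 kg; G = 6.674×10^-11 N·m²/kg².
r = 13.64 m
13.64 m × (1 mi / 1609 m) = 0.008478 mi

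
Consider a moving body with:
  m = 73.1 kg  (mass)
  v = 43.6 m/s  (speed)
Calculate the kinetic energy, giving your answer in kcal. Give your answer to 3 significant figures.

Directly: KE = ½mv².
m = 73.1 kg; v = 43.6 m/s.
KE = 69480 J
69480 J × (1 kcal / 4184 J) = 16.61 kcal

16.6 kcal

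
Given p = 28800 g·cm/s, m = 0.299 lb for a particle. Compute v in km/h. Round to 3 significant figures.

Rearranging p = m·v for v: v = p/m.
p = 28800 g·cm/s = 0.2880 kg·m/s; m = 0.299 lb = 0.1356 kg.
v = 2.124 m/s
2.124 m/s × (1 km/h / 0.2778 m/s) = 7.645 km/h

7.64 km/h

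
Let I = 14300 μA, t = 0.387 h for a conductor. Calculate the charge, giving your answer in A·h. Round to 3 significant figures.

Directly: q = It.
I = 14300 μA = 0.01430 A; t = 0.387 h = 1393 s.
q = 19.92 C
19.92 C × (1 A·h / 3600 C) = 0.005534 A·h

0.00553 A·h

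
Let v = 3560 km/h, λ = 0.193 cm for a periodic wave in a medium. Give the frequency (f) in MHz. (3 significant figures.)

0.512 MHz

Solving v = f·λ for f: f = v/λ.
v = 3560 km/h = 988.9 m/s; λ = 0.193 cm = 0.001930 m.
f = 5.124×10^5 Hz
5.124×10^5 Hz × (1 MHz / 1.000×10^6 Hz) = 0.5124 MHz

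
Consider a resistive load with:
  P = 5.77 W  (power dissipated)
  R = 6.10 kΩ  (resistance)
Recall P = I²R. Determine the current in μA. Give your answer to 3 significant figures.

Rearranging: I = √(P/R).
P = 5.77 W; R = 6.10 kΩ = 6100 Ω.
I = 0.03076 A
0.03076 A × (1 μA / 1.000×10^-6 A) = 30756 μA

30800 μA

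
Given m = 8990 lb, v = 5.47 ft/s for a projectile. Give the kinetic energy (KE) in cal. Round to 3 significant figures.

KE is given directly by: KE = ½mv².
m = 8990 lb = 4078 kg; v = 5.47 ft/s = 1.667 m/s.
KE = 5668 J
5668 J × (1 cal / 4.184 J) = 1355 cal

1350 cal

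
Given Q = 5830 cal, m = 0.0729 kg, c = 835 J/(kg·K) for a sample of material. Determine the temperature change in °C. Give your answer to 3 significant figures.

Rearranging Q = m·c·ΔT for ΔT: ΔT = Q/(m·c).
Q = 5830 cal = 24393 J; m = 0.0729 kg; c = 835 J/(kg·K).
ΔT = 400.7 K
Since 1 °C = 1 K, 400.7 °C.

401 °C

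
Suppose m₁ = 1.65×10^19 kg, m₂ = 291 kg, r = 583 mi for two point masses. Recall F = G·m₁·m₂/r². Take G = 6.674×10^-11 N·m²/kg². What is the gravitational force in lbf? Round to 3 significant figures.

Directly: F = Gm₁m₂/r².
m₁ = 1.65×10^19 kg; m₂ = 291 kg; r = 583 mi = 9.382×10^5 m; G = 6.674×10^-11 N·m²/kg².
F = 0.3640 N  (the unit combination reduces to kg·m/s² = N)
0.3640 N × (1 lbf / 4.448 N) = 0.08184 lbf

0.0818 lbf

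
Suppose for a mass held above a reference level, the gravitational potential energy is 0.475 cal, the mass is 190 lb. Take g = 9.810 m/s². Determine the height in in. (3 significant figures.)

Rearranging PE = m·g·h for h: h = PE/(m·g).
PE = 0.475 cal = 1.987 J; m = 190 lb = 86.18 kg; g = 9.810 m/s².
h = 0.002351 m
0.002351 m × (1 in / 0.02540 m) = 0.09255 in

0.0925 in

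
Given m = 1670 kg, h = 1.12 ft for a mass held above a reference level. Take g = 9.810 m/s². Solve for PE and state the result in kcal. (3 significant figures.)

1.34 kcal

PE is given directly by: PE = mgh.
m = 1670 kg; h = 1.12 ft = 0.3414 m; g = 9.810 m/s².
PE = 5593 J
5593 J × (1 kcal / 4184 J) = 1.337 kcal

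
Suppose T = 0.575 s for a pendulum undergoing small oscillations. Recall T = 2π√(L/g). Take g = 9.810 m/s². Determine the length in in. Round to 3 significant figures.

Rearranging: L = g·(T/2π)².
T = 0.575 s; g = 9.810 m/s².
L = 0.08216 m
0.08216 m × (1 in / 0.02540 m) = 3.235 in

3.23 in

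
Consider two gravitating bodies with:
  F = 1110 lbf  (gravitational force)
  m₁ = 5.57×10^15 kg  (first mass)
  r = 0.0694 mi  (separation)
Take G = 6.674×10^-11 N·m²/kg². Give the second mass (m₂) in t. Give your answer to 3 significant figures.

From Newton's law of gravitation: m₂ = F·r²/(G·m₁).
F = 1110 lbf = 4938 N; m₁ = 5.57×10^15 kg; r = 0.0694 mi = 111.7 m; G = 6.674×10^-11 N·m²/kg².
m₂ = 165.7 kg
165.7 kg × (1 t / 1000 kg) = 0.1657 t

0.166 t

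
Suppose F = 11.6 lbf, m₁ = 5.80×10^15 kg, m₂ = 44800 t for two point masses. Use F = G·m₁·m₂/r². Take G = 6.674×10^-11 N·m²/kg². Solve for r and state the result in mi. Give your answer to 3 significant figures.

360 mi

From Newton's law of gravitation: r = √(G·m₁m₂/F).
F = 11.6 lbf = 51.60 N; m₁ = 5.80×10^15 kg; m₂ = 44800 t = 4.480×10^7 kg; G = 6.674×10^-11 N·m²/kg².
r = 5.797×10^5 m
5.797×10^5 m × (1 mi / 1609 m) = 360.2 mi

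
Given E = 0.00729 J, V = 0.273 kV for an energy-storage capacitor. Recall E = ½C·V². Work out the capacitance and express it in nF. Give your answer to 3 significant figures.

196 nF

Solving E = ½C·V² for C: C = 2E/V².
E = 0.00729 J; V = 0.273 kV = 273.0 V.
C = 1.956×10^-7 F
1.956×10^-7 F × (1 nF / 1.000×10^-9 F) = 195.6 nF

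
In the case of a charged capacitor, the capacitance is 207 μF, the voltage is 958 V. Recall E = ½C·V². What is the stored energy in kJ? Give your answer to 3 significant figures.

E is given directly by: E = ½CV².
C = 207 μF = 2.070×10^-4 F; V = 958 V.
E = 94.99 J  (the unit combination reduces to kg·m²/s² = J)
94.99 J × (1 kJ / 1000 J) = 0.09499 kJ

0.0950 kJ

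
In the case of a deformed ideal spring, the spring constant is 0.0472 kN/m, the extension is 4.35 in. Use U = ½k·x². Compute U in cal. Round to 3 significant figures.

0.0689 cal

U is given directly by: U = ½kx².
k = 0.0472 kN/m = 47.20 N/m; x = 4.35 in = 0.1105 m.
U = 0.2881 J  (the unit combination reduces to kg·m²/s² = J)
0.2881 J × (1 cal / 4.184 J) = 0.06886 cal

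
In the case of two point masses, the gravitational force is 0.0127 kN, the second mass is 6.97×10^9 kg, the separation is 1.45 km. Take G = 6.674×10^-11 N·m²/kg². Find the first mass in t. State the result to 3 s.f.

From Newton's law of gravitation: m₁ = F·r²/(G·m₂).
F = 0.0127 kN = 12.70 N; m₂ = 6.97×10^9 kg; r = 1.45 km = 1450 m; G = 6.674×10^-11 N·m²/kg².
m₁ = 5.740×10^7 kg
5.740×10^7 kg × (1 t / 1000 kg) = 57401 t

57400 t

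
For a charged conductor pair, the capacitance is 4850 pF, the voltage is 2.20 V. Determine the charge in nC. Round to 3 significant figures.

10.7 nC

Solving C = Q/V for Q: Q = CV.
C = 4850 pF = 4.850×10^-9 F; V = 2.20 V.
Q = 1.067×10^-8 C
1.067×10^-8 C × (1 nC / 1.000×10^-9 C) = 10.67 nC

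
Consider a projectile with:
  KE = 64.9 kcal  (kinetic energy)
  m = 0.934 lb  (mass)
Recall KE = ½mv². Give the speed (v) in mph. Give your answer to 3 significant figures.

2530 mph

Rearranging: v = √(2·KE/m).
KE = 64.9 kcal = 2.715×10^5 J; m = 0.934 lb = 0.4237 kg.
v = 1132 m/s
1132 m/s × (1 mph / 0.4470 m/s) = 2533 mph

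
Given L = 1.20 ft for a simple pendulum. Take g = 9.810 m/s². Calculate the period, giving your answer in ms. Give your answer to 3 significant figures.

Directly: T = 2π√(L/g).
L = 1.20 ft = 0.3658 m; g = 9.810 m/s².
T = 1.213 s
1.213 s × (1 ms / 0.001000 s) = 1213 ms

1210 ms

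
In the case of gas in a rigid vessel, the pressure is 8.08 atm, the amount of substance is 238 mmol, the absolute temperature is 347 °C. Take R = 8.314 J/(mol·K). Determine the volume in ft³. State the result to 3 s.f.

0.0529 ft³

Rearranging PV = nRT for V: V = nRT/P.
P = 8.08 atm = 8.187×10^5 Pa; n = 238 mmol = 0.2380 mol; T = 347 °C = 620.1 K; R = 8.314 J/(mol·K).
V = 0.001499 m³
0.001499 m³ × (1 ft³ / 0.02832 m³) = 0.05293 ft³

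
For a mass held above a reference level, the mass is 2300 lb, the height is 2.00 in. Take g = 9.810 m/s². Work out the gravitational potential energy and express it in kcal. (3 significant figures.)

0.124 kcal

PE is given directly by: PE = mgh.
m = 2300 lb = 1043 kg; h = 2.00 in = 0.05080 m; g = 9.810 m/s².
PE = 519.9 J
519.9 J × (1 kcal / 4184 J) = 0.1243 kcal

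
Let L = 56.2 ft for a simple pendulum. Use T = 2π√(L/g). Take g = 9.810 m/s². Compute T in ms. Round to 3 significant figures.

T is given directly by: T = 2π√(L/g).
L = 56.2 ft = 17.13 m; g = 9.810 m/s².
T = 8.303 s
8.303 s × (1 ms / 0.001000 s) = 8303 ms

8300 ms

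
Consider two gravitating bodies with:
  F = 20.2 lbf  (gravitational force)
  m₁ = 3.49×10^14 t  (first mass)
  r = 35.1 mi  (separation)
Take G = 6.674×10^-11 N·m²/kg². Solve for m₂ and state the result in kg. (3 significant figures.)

12300 kg

Rearranging: m₂ = F·r²/(G·m₁).
F = 20.2 lbf = 89.85 N; m₁ = 3.49×10^14 t = 3.490×10^17 kg; r = 35.1 mi = 56488 m; G = 6.674×10^-11 N·m²/kg².
m₂ = 12309 kg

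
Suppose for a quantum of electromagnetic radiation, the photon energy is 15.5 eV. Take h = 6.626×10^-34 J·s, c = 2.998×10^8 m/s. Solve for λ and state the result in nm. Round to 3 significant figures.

80.0 nm

Rearranging E = h·c/λ for λ: λ = hc/E.
E = 15.5 eV = 2.483×10^-18 J; h = 6.626×10^-34 J·s; c = 2.998×10^8 m/s.
λ = 7.999×10^-8 m
7.999×10^-8 m × (1 nm / 1.000×10^-9 m) = 79.99 nm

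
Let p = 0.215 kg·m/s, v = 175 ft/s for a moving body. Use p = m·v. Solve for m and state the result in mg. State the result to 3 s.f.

Rearranging p = m·v for m: m = p/v.
p = 0.215 kg·m/s; v = 175 ft/s = 53.34 m/s.
m = 0.004031 kg
0.004031 kg × (1 mg / 1.000×10^-6 kg) = 4031 mg

4030 mg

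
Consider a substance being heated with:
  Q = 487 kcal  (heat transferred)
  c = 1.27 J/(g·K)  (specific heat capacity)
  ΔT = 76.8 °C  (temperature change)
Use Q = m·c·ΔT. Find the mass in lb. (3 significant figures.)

Rearranging: m = Q/(c·ΔT).
Q = 487 kcal = 2.038×10^6 J; c = 1.27 J/(g·K) = 1270 J/(kg·K); ΔT = 76.8 °C = 76.80 K.
m = 20.89 kg
20.89 kg × (1 lb / 0.4536 kg) = 46.06 lb

46.1 lb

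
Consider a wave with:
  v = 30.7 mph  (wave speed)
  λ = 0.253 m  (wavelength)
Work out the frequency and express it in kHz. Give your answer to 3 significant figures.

0.0542 kHz

Rearranging v = f·λ for f: f = v/λ.
v = 30.7 mph = 13.72 m/s; λ = 0.253 m.
f = 54.25 Hz
54.25 Hz × (1 kHz / 1000 Hz) = 0.05425 kHz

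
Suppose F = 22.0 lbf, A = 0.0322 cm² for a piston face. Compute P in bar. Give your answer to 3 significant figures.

P is given directly by: P = F/A.
F = 22.0 lbf = 97.86 N; A = 0.0322 cm² = 3.220×10^-6 m².
P = 3.039×10^7 Pa
3.039×10^7 Pa × (1 bar / 1.000×10^5 Pa) = 303.9 bar

304 bar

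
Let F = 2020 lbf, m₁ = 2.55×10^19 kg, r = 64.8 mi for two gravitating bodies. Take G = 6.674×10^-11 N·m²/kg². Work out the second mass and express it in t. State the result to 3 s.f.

Solving F = G·m₁·m₂/r² for m₂: m₂ = F·r²/(G·m₁).
F = 2020 lbf = 8985 N; m₁ = 2.55×10^19 kg; r = 64.8 mi = 1.043×10^5 m; G = 6.674×10^-11 N·m²/kg².
m₂ = 57419 kg
57419 kg × (1 t / 1000 kg) = 57.42 t

57.4 t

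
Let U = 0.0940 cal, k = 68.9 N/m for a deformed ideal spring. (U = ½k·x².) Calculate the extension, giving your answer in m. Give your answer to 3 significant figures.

Rearranging: x = √(2U/k).
U = 0.0940 cal = 0.3933 J; k = 68.9 N/m.
x = 0.1068 m

0.107 m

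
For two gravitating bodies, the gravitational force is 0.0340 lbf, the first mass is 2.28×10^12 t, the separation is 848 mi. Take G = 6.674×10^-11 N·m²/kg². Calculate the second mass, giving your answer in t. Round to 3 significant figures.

1850 t

Rearranging: m₂ = F·r²/(G·m₁).
F = 0.0340 lbf = 0.1512 N; m₁ = 2.28×10^12 t = 2.280×10^15 kg; r = 848 mi = 1.365×10^6 m; G = 6.674×10^-11 N·m²/kg².
m₂ = 1.851×10^6 kg
1.851×10^6 kg × (1 t / 1000 kg) = 1851 t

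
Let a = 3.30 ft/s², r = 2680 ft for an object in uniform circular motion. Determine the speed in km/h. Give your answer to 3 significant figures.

Solving a = v²/r for v: v = √(a·r).
a = 3.30 ft/s² = 1.006 m/s²; r = 2680 ft = 816.9 m.
v = 28.66 m/s
28.66 m/s × (1 km/h / 0.2778 m/s) = 103.2 km/h

103 km/h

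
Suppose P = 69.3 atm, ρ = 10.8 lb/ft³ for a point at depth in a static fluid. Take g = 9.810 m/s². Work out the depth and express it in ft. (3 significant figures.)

13600 ft

Rearranging P = ρ·g·h for h: h = P/(ρ·g).
P = 69.3 atm = 7.022×10^6 Pa; ρ = 10.8 lb/ft³ = 173.0 kg/m³; g = 9.810 m/s².
h = 4137 m
4137 m × (1 ft / 0.3048 m) = 13574 ft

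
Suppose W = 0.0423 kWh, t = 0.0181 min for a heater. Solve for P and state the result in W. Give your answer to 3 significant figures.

1.40×10^5 W

Directly: P = W/t.
W = 0.0423 kWh = 1.523×10^5 J; t = 0.0181 min = 1.086 s.
P = 1.402×10^5 W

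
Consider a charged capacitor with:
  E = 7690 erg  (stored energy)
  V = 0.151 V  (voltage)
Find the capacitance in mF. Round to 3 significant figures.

67.5 mF

Solving E = ½C·V² for C: C = 2E/V².
E = 7690 erg = 7.690×10^-4 J; V = 0.151 V.
C = 0.06745 F
0.06745 F × (1 mF / 0.001000 F) = 67.45 mF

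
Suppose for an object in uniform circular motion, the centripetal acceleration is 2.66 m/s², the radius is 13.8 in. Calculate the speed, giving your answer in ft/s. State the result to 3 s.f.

3.17 ft/s

Solving a = v²/r for v: v = √(a·r).
a = 2.66 m/s²; r = 13.8 in = 0.3505 m.
v = 0.9656 m/s
0.9656 m/s × (1 ft/s / 0.3048 m/s) = 3.168 ft/s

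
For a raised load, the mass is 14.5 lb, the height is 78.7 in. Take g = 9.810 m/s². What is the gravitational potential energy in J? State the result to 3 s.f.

129 J

Directly: PE = mgh.
m = 14.5 lb = 6.577 kg; h = 78.7 in = 1.999 m; g = 9.810 m/s².
PE = 129.0 J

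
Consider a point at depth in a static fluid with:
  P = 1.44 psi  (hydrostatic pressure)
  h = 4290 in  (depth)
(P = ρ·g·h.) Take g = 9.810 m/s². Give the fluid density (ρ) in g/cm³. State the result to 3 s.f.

0.00929 g/cm³

Rearranging P = ρ·g·h for ρ: ρ = P/(g·h).
P = 1.44 psi = 9928 Pa; h = 4290 in = 109.0 m; g = 9.810 m/s².
ρ = 9.288 kg/m³
9.288 kg/m³ × (1 g/cm³ / 1000 kg/m³) = 0.009288 g/cm³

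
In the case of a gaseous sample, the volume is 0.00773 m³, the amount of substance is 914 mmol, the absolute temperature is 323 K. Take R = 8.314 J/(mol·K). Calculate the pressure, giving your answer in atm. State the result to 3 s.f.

3.13 atm

Directly: P = nRT/V.
V = 0.00773 m³; n = 914 mmol = 0.9140 mol; T = 323 K; R = 8.314 J/(mol·K).
P = 3.175×10^5 Pa
3.175×10^5 Pa × (1 atm / 1.013×10^5 Pa) = 3.134 atm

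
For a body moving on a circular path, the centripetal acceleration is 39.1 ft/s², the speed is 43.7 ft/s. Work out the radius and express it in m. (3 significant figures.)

Rearranging: r = v²/a.
a = 39.1 ft/s² = 11.92 m/s²; v = 43.7 ft/s = 13.32 m/s.
r = 14.89 m

14.9 m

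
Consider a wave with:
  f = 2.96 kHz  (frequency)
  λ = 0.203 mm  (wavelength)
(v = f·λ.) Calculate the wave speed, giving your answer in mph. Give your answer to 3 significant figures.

1.34 mph

v is given directly by: v = fλ.
f = 2.96 kHz = 2960 Hz; λ = 0.203 mm = 2.030×10^-4 m.
v = 0.6009 m/s
0.6009 m/s × (1 mph / 0.4470 m/s) = 1.344 mph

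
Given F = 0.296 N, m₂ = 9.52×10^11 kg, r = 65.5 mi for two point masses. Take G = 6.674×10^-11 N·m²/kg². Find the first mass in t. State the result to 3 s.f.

From Newton's law of gravitation: m₁ = F·r²/(G·m₂).
F = 0.296 N; m₂ = 9.52×10^11 kg; r = 65.5 mi = 1.054×10^5 m; G = 6.674×10^-11 N·m²/kg².
m₁ = 5.177×10^7 kg
5.177×10^7 kg × (1 t / 1000 kg) = 51767 t

51800 t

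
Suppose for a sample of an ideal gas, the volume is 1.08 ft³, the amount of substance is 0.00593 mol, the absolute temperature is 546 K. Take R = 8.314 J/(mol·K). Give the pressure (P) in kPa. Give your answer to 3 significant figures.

0.880 kPa

Directly: P = nRT/V.
V = 1.08 ft³ = 0.03058 m³; n = 0.00593 mol; T = 546 K; R = 8.314 J/(mol·K).
P = 880.2 Pa
880.2 Pa × (1 kPa / 1000 Pa) = 0.8802 kPa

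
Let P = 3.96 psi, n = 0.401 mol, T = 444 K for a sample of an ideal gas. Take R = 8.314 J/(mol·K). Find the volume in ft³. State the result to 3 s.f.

Rearranging PV = nRT for V: V = nRT/P.
P = 3.96 psi = 27303 Pa; n = 0.401 mol; T = 444 K; R = 8.314 J/(mol·K).
V = 0.05422 m³
0.05422 m³ × (1 ft³ / 0.02832 m³) = 1.915 ft³

1.91 ft³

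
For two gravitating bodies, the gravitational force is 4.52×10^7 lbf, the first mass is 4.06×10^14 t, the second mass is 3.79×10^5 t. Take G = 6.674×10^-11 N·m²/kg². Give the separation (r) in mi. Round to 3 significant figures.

4.44 mi

Rearranging: r = √(G·m₁m₂/F).
F = 4.52×10^7 lbf = 2.011×10^8 N; m₁ = 4.06×10^14 t = 4.060×10^17 kg; m₂ = 3.79×10^5 t = 3.790×10^8 kg; G = 6.674×10^-11 N·m²/kg².
r = 7147 m
7147 m × (1 mi / 1609 m) = 4.441 mi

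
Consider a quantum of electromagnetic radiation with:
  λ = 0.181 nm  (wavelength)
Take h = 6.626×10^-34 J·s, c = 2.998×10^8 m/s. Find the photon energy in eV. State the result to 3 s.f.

6850 eV

Directly: E = hc/λ.
λ = 0.181 nm = 1.810×10^-10 m; h = 6.626×10^-34 J·s; c = 2.998×10^8 m/s.
E = 1.097×10^-15 J
1.097×10^-15 J × (1 eV / 1.602×10^-19 J) = 6850 eV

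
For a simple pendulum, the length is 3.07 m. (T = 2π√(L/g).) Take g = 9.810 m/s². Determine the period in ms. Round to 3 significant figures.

Directly: T = 2π√(L/g).
L = 3.07 m; g = 9.810 m/s².
T = 3.515 s
3.515 s × (1 ms / 0.001000 s) = 3515 ms

3510 ms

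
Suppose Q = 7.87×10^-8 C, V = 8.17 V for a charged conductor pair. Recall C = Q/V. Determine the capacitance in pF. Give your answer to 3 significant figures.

Directly: C = Q/V.
Q = 7.87×10^-8 C; V = 8.17 V.
C = 9.633×10^-9 F
9.633×10^-9 F × (1 pF / 1.000×10^-12 F) = 9633 pF

9630 pF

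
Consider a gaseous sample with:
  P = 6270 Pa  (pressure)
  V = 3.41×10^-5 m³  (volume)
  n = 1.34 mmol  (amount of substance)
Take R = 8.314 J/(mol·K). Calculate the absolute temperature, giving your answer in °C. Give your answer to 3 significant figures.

From the ideal-gas law: T = PV/(nR).
P = 6270 Pa; V = 3.41×10^-5 m³; n = 1.34 mmol = 0.001340 mol; R = 8.314 J/(mol·K).
T = 19.19 K
19.19 K − 273.15 = -254.0 °C

-254 °C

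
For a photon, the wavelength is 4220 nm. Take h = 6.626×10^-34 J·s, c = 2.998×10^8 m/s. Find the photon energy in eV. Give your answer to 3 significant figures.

E is given directly by: E = hc/λ.
λ = 4220 nm = 4.220×10^-6 m; h = 6.626×10^-34 J·s; c = 2.998×10^8 m/s.
E = 4.707×10^-20 J  (the unit combination reduces to kg·m²/s² = J)
4.707×10^-20 J × (1 eV / 1.602×10^-19 J) = 0.2938 eV

0.294 eV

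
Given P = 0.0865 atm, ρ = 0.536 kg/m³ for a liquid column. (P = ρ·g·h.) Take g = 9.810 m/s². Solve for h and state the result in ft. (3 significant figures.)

5470 ft

Solving P = ρ·g·h for h: h = P/(ρ·g).
P = 0.0865 atm = 8765 Pa; ρ = 0.536 kg/m³; g = 9.810 m/s².
h = 1667 m
1667 m × (1 ft / 0.3048 m) = 5469 ft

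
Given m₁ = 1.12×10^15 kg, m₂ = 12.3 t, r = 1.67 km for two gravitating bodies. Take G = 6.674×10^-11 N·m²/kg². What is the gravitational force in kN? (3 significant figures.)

From Newton's law of gravitation: F = Gm₁m₂/r².
m₁ = 1.12×10^15 kg; m₂ = 12.3 t = 12300 kg; r = 1.67 km = 1670 m; G = 6.674×10^-11 N·m²/kg².
F = 329.7 N
329.7 N × (1 kN / 1000 N) = 0.3297 kN

0.330 kN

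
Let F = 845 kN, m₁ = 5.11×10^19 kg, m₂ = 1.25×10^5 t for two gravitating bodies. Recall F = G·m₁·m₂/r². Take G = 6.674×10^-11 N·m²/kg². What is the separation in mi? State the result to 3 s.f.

Rearranging F = G·m₁·m₂/r² for r: r = √(G·m₁m₂/F).
F = 845 kN = 8.450×10^5 N; m₁ = 5.11×10^19 kg; m₂ = 1.25×10^5 t = 1.250×10^8 kg; G = 6.674×10^-11 N·m²/kg².
r = 7.103×10^5 m
7.103×10^5 m × (1 mi / 1609 m) = 441.3 mi

441 mi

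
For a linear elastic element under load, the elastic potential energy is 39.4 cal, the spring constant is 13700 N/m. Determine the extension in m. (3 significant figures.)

Solving U = ½k·x² for x: x = √(2U/k).
U = 39.4 cal = 164.8 J; k = 13700 N/m.
x = 0.1551 m

0.155 m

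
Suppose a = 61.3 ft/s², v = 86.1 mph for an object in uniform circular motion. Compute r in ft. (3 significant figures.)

260 ft

Rearranging a = v²/r for r: r = v²/a.
a = 61.3 ft/s² = 18.68 m/s²; v = 86.1 mph = 38.49 m/s.
r = 79.29 m
79.29 m × (1 ft / 0.3048 m) = 260.1 ft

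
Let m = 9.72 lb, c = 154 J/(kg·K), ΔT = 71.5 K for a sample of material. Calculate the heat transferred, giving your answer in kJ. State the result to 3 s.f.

Q is given directly by: Q = mcΔT.
m = 9.72 lb = 4.409 kg; c = 154 J/(kg·K); ΔT = 71.5 K.
Q = 48547 J
48547 J × (1 kJ / 1000 J) = 48.55 kJ

48.5 kJ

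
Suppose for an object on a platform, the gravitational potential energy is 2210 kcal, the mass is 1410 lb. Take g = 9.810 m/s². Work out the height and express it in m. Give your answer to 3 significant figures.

Rearranging: h = PE/(m·g).
PE = 2210 kcal = 9.247×10^6 J; m = 1410 lb = 639.6 kg; g = 9.810 m/s².
h = 1474 m

1470 m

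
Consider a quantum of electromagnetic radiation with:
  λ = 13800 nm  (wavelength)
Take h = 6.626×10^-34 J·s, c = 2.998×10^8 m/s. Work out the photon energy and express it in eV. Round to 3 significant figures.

0.0898 eV

Directly: E = hc/λ.
λ = 13800 nm = 1.380×10^-5 m; h = 6.626×10^-34 J·s; c = 2.998×10^8 m/s.
E = 1.439×10^-20 J  (the unit combination reduces to kg·m²/s² = J)
1.439×10^-20 J × (1 eV / 1.602×10^-19 J) = 0.08984 eV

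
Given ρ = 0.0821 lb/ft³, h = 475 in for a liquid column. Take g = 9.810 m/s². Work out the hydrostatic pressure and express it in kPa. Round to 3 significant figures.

P is given directly by: P = ρgh.
ρ = 0.0821 lb/ft³ = 1.315 kg/m³; h = 475 in = 12.06 m; g = 9.810 m/s².
P = 155.7 Pa
155.7 Pa × (1 kPa / 1000 Pa) = 0.1557 kPa

0.156 kPa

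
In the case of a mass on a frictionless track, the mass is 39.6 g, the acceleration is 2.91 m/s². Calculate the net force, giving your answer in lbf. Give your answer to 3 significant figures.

0.0259 lbf

From Newton's second law: F = m·a.
m = 39.6 g = 0.03960 kg; a = 2.91 m/s².
F = 0.1152 N  (the unit combination reduces to kg·m/s² = N)
0.1152 N × (1 lbf / 4.448 N) = 0.02591 lbf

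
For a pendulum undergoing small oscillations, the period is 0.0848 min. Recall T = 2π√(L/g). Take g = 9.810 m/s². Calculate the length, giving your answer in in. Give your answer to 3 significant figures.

253 in

Rearranging T = 2π√(L/g) for L: L = g·(T/2π)².
T = 0.0848 min = 5.088 s; g = 9.810 m/s².
L = 6.433 m
6.433 m × (1 in / 0.02540 m) = 253.3 in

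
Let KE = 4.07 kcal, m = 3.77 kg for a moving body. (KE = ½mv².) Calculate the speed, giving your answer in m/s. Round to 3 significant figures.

95.0 m/s

Solving KE = ½mv² for v: v = √(2·KE/m).
KE = 4.07 kcal = 17029 J; m = 3.77 kg.
v = 95.05 m/s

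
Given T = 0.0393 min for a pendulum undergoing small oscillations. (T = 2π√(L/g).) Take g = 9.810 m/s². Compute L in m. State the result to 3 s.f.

Rearranging: L = g·(T/2π)².
T = 0.0393 min = 2.358 s; g = 9.810 m/s².
L = 1.382 m

1.38 m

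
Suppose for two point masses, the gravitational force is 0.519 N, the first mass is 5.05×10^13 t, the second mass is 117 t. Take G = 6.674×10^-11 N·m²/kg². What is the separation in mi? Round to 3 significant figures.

Solving F = G·m₁·m₂/r² for r: r = √(G·m₁m₂/F).
F = 0.519 N; m₁ = 5.05×10^13 t = 5.050×10^16 kg; m₂ = 117 t = 1.170×10^5 kg; G = 6.674×10^-11 N·m²/kg².
r = 8.717×10^5 m
8.717×10^5 m × (1 mi / 1609 m) = 541.6 mi

542 mi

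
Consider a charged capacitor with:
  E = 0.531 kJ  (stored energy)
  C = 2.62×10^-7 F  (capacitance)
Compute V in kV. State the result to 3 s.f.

Rearranging: V = √(2E/C).
E = 0.531 kJ = 531.0 J; C = 2.62×10^-7 F.
V = 63667 V  (the unit combination reduces to kg·m²/(A·s³) = V)
63667 V × (1 kV / 1000 V) = 63.67 kV

63.7 kV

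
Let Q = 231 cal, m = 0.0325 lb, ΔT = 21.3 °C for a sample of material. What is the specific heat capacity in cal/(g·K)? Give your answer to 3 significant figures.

Rearranging Q = m·c·ΔT for c: c = Q/(m·ΔT).
Q = 231 cal = 966.5 J; m = 0.0325 lb = 0.01474 kg; ΔT = 21.3 °C = 21.30 K.
c = 3078 J/(kg·K)
3078 J/(kg·K) × (1 cal/(g·K) / 4184 J/(kg·K)) = 0.7357 cal/(g·K)

0.736 cal/(g·K)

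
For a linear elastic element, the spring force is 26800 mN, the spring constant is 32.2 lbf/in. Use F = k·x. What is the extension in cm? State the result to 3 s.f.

From Hooke's law: x = F/k.
F = 26800 mN = 26.80 N; k = 32.2 lbf/in = 5639 N/m.
x = 0.004753 m
0.004753 m × (1 cm / 0.01000 m) = 0.4753 cm

0.475 cm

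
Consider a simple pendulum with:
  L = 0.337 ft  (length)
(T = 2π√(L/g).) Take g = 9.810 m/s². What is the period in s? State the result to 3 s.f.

0.643 s

T is given directly by: T = 2π√(L/g).
L = 0.337 ft = 0.1027 m; g = 9.810 m/s².
T = 0.6429 s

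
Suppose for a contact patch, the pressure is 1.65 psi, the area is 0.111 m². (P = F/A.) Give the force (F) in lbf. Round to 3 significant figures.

Rearranging: F = P·A.
P = 1.65 psi = 11376 Pa; A = 0.111 m².
F = 1263 N  (the unit combination reduces to kg·m/s² = N)
1263 N × (1 lbf / 4.448 N) = 283.9 lbf

284 lbf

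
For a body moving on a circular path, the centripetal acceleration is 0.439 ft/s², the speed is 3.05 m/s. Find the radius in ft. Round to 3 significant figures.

Solving a = v²/r for r: r = v²/a.
a = 0.439 ft/s² = 0.1338 m/s²; v = 3.05 m/s.
r = 69.52 m
69.52 m × (1 ft / 0.3048 m) = 228.1 ft

228 ft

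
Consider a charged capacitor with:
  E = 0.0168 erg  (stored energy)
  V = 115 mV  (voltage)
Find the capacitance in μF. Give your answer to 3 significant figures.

0.254 μF

Rearranging E = ½C·V² for C: C = 2E/V².
E = 0.0168 erg = 1.680×10^-9 J; V = 115 mV = 0.1150 V.
C = 2.541×10^-7 F
2.541×10^-7 F × (1 μF / 1.000×10^-6 F) = 0.2541 μF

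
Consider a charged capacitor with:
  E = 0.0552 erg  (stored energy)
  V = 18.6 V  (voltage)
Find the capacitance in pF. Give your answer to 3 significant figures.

31.9 pF

Rearranging E = ½C·V² for C: C = 2E/V².
E = 0.0552 erg = 5.520×10^-9 J; V = 18.6 V.
C = 3.191×10^-11 F
3.191×10^-11 F × (1 pF / 1.000×10^-12 F) = 31.91 pF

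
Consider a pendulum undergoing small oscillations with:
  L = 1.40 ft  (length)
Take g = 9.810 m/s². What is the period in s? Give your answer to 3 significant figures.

1.31 s

T is given directly by: T = 2π√(L/g).
L = 1.40 ft = 0.4267 m; g = 9.810 m/s².
T = 1.310 s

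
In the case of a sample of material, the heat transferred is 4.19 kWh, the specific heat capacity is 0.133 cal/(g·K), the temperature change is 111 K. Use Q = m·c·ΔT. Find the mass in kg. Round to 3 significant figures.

244 kg

Solving Q = m·c·ΔT for m: m = Q/(c·ΔT).
Q = 4.19 kWh = 1.508×10^7 J; c = 0.133 cal/(g·K) = 556.5 J/(kg·K); ΔT = 111 K.
m = 244.2 kg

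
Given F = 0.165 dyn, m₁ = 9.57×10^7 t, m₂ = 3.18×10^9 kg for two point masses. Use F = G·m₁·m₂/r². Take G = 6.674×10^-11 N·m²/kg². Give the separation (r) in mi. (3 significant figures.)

From Newton's law of gravitation: r = √(G·m₁m₂/F).
F = 0.165 dyn = 1.650×10^-6 N; m₁ = 9.57×10^7 t = 9.570×10^10 kg; m₂ = 3.18×10^9 kg; G = 6.674×10^-11 N·m²/kg².
r = 1.109×10^8 m
1.109×10^8 m × (1 mi / 1609 m) = 68940 mi

68900 mi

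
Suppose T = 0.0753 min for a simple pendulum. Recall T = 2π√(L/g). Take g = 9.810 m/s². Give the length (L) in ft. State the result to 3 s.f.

16.6 ft

Solving T = 2π√(L/g) for L: L = g·(T/2π)².
T = 0.0753 min = 4.518 s; g = 9.810 m/s².
L = 5.072 m
5.072 m × (1 ft / 0.3048 m) = 16.64 ft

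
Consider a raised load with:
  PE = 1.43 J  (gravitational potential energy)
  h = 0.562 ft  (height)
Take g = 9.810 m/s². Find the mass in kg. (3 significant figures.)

Rearranging: m = PE/(g·h).
PE = 1.43 J; h = 0.562 ft = 0.1713 m; g = 9.810 m/s².
m = 0.8510 kg

0.851 kg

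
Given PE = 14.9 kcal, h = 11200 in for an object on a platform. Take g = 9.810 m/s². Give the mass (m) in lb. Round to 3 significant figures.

Rearranging PE = m·g·h for m: m = PE/(g·h).
PE = 14.9 kcal = 62342 J; h = 11200 in = 284.5 m; g = 9.810 m/s².
m = 22.34 kg
22.34 kg × (1 lb / 0.4536 kg) = 49.25 lb

49.2 lb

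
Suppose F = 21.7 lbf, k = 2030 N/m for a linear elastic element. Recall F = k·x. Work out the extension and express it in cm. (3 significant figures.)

4.75 cm

From Hooke's law: x = F/k.
F = 21.7 lbf = 96.53 N; k = 2030 N/m.
x = 0.04755 m
0.04755 m × (1 cm / 0.01000 m) = 4.755 cm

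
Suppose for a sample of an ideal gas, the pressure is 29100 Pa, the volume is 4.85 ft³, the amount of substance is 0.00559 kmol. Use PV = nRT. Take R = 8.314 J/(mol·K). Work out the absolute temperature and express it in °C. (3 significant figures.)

Rearranging: T = PV/(nR).
P = 29100 Pa; V = 4.85 ft³ = 0.1373 m³; n = 0.00559 kmol = 5.590 mol; R = 8.314 J/(mol·K).
T = 85.99 K
85.99 K − 273.15 = -187.2 °C

-187 °C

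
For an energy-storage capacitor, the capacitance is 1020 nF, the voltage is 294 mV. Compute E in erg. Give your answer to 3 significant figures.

0.441 erg

E is given directly by: E = ½CV².
C = 1020 nF = 1.020×10^-6 F; V = 294 mV = 0.2940 V.
E = 4.408×10^-8 J  (the unit combination reduces to kg·m²/s² = J)
4.408×10^-8 J × (1 erg / 1.000×10^-7 J) = 0.4408 erg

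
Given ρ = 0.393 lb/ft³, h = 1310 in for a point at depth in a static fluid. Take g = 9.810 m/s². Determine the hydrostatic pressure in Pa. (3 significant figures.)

2050 Pa

P is given directly by: P = ρgh.
ρ = 0.393 lb/ft³ = 6.295 kg/m³; h = 1310 in = 33.27 m; g = 9.810 m/s².
P = 2055 Pa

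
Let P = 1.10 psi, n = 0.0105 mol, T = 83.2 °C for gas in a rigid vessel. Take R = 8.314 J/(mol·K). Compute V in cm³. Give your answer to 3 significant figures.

From the ideal-gas law: V = nRT/P.
P = 1.10 psi = 7584 Pa; n = 0.0105 mol; T = 83.2 °C = 356.3 K; R = 8.314 J/(mol·K).
V = 0.004102 m³
0.004102 m³ × (1 cm³ / 1.000×10^-6 m³) = 4102 cm³

4100 cm³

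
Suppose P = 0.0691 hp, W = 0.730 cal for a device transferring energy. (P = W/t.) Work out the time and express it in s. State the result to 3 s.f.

0.0593 s

Rearranging P = W/t for t: t = W/P.
P = 0.0691 hp = 51.53 W; W = 0.730 cal = 3.054 J.
t = 0.05928 s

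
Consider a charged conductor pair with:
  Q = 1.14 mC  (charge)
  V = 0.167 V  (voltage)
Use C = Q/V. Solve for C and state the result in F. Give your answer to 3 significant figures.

0.00683 F

Directly: C = Q/V.
Q = 1.14 mC = 0.001140 C; V = 0.167 V.
C = 0.006826 F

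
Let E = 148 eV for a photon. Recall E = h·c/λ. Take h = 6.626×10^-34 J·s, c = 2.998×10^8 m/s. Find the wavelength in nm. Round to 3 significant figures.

8.38 nm

Rearranging: λ = hc/E.
E = 148 eV = 2.371×10^-17 J; h = 6.626×10^-34 J·s; c = 2.998×10^8 m/s.
λ = 8.377×10^-9 m
8.377×10^-9 m × (1 nm / 1.000×10^-9 m) = 8.377 nm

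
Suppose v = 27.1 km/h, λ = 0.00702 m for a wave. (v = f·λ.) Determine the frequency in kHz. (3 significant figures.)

1.07 kHz

Rearranging: f = v/λ.
v = 27.1 km/h = 7.528 m/s; λ = 0.00702 m.
f = 1072 Hz
1072 Hz × (1 kHz / 1000 Hz) = 1.072 kHz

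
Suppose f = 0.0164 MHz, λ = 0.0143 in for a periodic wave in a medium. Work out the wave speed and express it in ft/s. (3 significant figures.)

Directly: v = fλ.
f = 0.0164 MHz = 16400 Hz; λ = 0.0143 in = 3.632×10^-4 m.
v = 5.957 m/s
5.957 m/s × (1 ft/s / 0.3048 m/s) = 19.54 ft/s

19.5 ft/s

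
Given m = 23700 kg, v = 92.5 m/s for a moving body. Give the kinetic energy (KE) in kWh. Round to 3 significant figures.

Directly: KE = ½mv².
m = 23700 kg; v = 92.5 m/s.
KE = 1.014×10^8 J  (the unit combination reduces to kg·m²/s² = J)
1.014×10^8 J × (1 kWh / 3.600×10^6 J) = 28.16 kWh

28.2 kWh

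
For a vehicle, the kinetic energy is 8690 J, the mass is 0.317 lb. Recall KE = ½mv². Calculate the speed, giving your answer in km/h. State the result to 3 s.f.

1250 km/h

Rearranging: v = √(2·KE/m).
KE = 8690 J; m = 0.317 lb = 0.1438 kg.
v = 347.7 m/s
347.7 m/s × (1 km/h / 0.2778 m/s) = 1252 km/h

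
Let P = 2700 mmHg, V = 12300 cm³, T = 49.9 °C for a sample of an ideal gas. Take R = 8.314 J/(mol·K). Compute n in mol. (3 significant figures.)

1.65 mol

From the ideal-gas law: n = PV/(RT).
P = 2700 mmHg = 3.600×10^5 Pa; V = 12300 cm³ = 0.01230 m³; T = 49.9 °C = 323.0 K; R = 8.314 J/(mol·K).
n = 1.649 mol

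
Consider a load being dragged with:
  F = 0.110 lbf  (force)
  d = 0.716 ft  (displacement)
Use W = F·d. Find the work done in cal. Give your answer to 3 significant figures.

Directly: W = F·d.
F = 0.110 lbf = 0.4893 N; d = 0.716 ft = 0.2182 m.
W = 0.1068 J
0.1068 J × (1 cal / 4.184 J) = 0.02552 cal

0.0255 cal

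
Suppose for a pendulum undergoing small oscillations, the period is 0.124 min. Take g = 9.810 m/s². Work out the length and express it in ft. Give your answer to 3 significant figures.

45.1 ft

Rearranging T = 2π√(L/g) for L: L = g·(T/2π)².
T = 0.124 min = 7.440 s; g = 9.810 m/s².
L = 13.75 m
13.75 m × (1 ft / 0.3048 m) = 45.13 ft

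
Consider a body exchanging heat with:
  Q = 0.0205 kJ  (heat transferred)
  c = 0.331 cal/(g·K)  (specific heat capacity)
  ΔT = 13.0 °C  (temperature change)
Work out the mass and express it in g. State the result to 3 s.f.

Rearranging: m = Q/(c·ΔT).
Q = 0.0205 kJ = 20.50 J; c = 0.331 cal/(g·K) = 1385 J/(kg·K); ΔT = 13.0 °C = 13.00 K.
m = 0.001139 kg
0.001139 kg × (1 g / 0.001000 kg) = 1.139 g

1.14 g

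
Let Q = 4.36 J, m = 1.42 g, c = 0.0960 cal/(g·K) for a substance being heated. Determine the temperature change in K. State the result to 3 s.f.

Rearranging Q = m·c·ΔT for ΔT: ΔT = Q/(m·c).
Q = 4.36 J; m = 1.42 g = 0.001420 kg; c = 0.0960 cal/(g·K) = 401.7 J/(kg·K).
ΔT = 7.644 K

7.64 K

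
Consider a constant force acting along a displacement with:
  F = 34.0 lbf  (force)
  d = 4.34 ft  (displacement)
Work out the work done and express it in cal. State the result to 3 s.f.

47.8 cal

W is given directly by: W = F·d.
F = 34.0 lbf = 151.2 N; d = 4.34 ft = 1.323 m.
W = 200.1 J
200.1 J × (1 cal / 4.184 J) = 47.82 cal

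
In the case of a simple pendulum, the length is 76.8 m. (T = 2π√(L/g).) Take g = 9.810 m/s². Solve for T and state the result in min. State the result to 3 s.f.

Directly: T = 2π√(L/g).
L = 76.8 m; g = 9.810 m/s².
T = 17.58 s
17.58 s × (1 min / 60.00 s) = 0.2930 min

0.293 min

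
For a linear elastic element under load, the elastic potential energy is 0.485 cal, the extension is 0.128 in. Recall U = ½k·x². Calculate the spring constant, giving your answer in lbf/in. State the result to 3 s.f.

Solving U = ½k·x² for k: k = 2U/x².
U = 0.485 cal = 2.029 J; x = 0.128 in = 0.003251 m.
k = 3.840×10^5 N/m
3.840×10^5 N/m × (1 lbf/in / 175.1 N/m) = 2192 lbf/in

2190 lbf/in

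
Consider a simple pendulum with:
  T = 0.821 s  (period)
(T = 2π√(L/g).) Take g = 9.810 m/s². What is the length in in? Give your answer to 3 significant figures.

Rearranging: L = g·(T/2π)².
T = 0.821 s; g = 9.810 m/s².
L = 0.1675 m
0.1675 m × (1 in / 0.02540 m) = 6.594 in

6.59 in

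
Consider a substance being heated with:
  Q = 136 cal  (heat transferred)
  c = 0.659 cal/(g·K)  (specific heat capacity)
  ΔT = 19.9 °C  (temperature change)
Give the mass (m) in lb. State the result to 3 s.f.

0.0229 lb

Rearranging: m = Q/(c·ΔT).
Q = 136 cal = 569.0 J; c = 0.659 cal/(g·K) = 2757 J/(kg·K); ΔT = 19.9 °C = 19.90 K.
m = 0.01037 kg
0.01037 kg × (1 lb / 0.4536 kg) = 0.02286 lb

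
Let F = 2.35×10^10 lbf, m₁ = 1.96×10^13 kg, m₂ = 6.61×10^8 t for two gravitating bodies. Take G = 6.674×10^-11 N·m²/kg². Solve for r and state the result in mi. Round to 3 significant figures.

0.0565 mi

Solving F = G·m₁·m₂/r² for r: r = √(G·m₁m₂/F).
F = 2.35×10^10 lbf = 1.045×10^11 N; m₁ = 1.96×10^13 kg; m₂ = 6.61×10^8 t = 6.610×10^11 kg; G = 6.674×10^-11 N·m²/kg².
r = 90.95 m
90.95 m × (1 mi / 1609 m) = 0.05651 mi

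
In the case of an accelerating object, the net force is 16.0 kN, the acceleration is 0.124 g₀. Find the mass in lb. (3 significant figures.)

From Newton's second law: m = F/a.
F = 16.0 kN = 16000 N; a = 0.124 g₀ = 1.216 m/s².
m = 13158 kg
13158 kg × (1 lb / 0.4536 kg) = 29008 lb

29000 lb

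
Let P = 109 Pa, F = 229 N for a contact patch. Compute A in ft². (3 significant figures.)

22.6 ft²

Rearranging: A = F/P.
P = 109 Pa; F = 229 N.
A = 2.101 m²
2.101 m² × (1 ft² / 0.09290 m²) = 22.61 ft²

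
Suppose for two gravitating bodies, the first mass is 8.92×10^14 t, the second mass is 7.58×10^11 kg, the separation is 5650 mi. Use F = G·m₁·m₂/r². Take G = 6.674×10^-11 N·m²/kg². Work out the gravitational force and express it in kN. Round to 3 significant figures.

546 kN

From Newton's law of gravitation: F = Gm₁m₂/r².
m₁ = 8.92×10^14 t = 8.920×10^17 kg; m₂ = 7.58×10^11 kg; r = 5650 mi = 9.093×10^6 m; G = 6.674×10^-11 N·m²/kg².
F = 5.458×10^5 N
5.458×10^5 N × (1 kN / 1000 N) = 545.8 kN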